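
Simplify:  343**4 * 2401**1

7**16

343**4 = 7**12; 2401**1 = 7**4
Combine exponents: 7**16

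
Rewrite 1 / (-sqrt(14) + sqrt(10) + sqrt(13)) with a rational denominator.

(-9*sqrt(14) + 11*sqrt(13) + 17*sqrt(10) + 4*sqrt(455))/439

Group as (sqrt(10) + sqrt(13)) - sqrt(14); multiply by (sqrt(10) + sqrt(13)) + sqrt(14), then rationalise the remaining surd.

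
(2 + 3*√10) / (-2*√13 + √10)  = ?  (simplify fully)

Multiply numerator and denominator by √10 + 2*√13.
Denominator becomes -42; numerator becomes 2*√10 + 4*√13 + 30 + 6*√130.

(-3*√130 - 15 - 2*√13 - √10)/21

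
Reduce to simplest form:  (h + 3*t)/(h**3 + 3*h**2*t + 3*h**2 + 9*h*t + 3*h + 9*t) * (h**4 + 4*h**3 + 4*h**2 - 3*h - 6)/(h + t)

(h**2 + h - 2)/(h + t)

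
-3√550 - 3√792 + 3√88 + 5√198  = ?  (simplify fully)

-12*√22

3√550 = 15*√22; 3√792 = 18*√22; 3√88 = 6*√22; 5√198 = 15*√22
Combine: (-15 - 18 + 6 + 15)·√22 = -12*√22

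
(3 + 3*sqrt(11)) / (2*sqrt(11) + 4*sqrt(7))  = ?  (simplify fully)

(-33 - 3*sqrt(11) + 6*sqrt(7) + 6*sqrt(77))/34

Multiply numerator and denominator by -4*sqrt(7) + 2*sqrt(11).
Denominator becomes -68; numerator becomes -12*sqrt(77) - 12*sqrt(7) + 6*sqrt(11) + 66.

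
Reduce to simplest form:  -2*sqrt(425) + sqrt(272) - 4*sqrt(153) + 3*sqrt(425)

-3*sqrt(17)

2*sqrt(425) = 10*sqrt(17); sqrt(272) = 4*sqrt(17); 4*sqrt(153) = 12*sqrt(17); 3*sqrt(425) = 15*sqrt(17)
Combine: (-10 + 4 - 12 + 15)·sqrt(17) = -3*sqrt(17)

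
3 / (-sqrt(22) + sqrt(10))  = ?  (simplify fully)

(-sqrt(22) - sqrt(10))/4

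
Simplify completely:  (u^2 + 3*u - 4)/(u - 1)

u + 4

Factor: u^2 + 3*u - 4 = (u - 1)*(u + 4)
Cancel the common factor (u - 1).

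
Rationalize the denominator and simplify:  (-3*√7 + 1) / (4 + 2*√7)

(-23 + 7*√7)/6

Multiply numerator and denominator by -2*√7 + 4.
Denominator becomes -12; numerator becomes -14*√7 + 46.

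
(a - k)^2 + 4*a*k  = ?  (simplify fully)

(a + k)^2

Expand the square and combine the 4*a*k term.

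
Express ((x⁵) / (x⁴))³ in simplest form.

Inside the bracket: x¹
Raise to the power 3: x³

x³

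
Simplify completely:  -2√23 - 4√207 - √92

2√23 = 2*√23; 4√207 = 12*√23; √92 = 2*√23
Combine: (-2 - 12 - 2)·√23 = -16*√23

-16*√23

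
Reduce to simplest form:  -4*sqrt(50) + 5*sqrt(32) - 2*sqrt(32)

4*sqrt(50) = 20*sqrt(2); 5*sqrt(32) = 20*sqrt(2); 2*sqrt(32) = 8*sqrt(2)
Combine: (-20 + 20 - 8)·sqrt(2) = -8*sqrt(2)

-8*sqrt(2)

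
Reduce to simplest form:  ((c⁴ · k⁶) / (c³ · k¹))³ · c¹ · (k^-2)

c⁴*k^13

Inside the bracket: c¹ · k⁵
Raise to the power 3: c³ · k^15
Multiply by c¹ · (k^-2): add exponents.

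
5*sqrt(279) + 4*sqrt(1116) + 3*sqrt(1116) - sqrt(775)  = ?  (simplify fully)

52*sqrt(31)

5*sqrt(279) = 15*sqrt(31); 4*sqrt(1116) = 24*sqrt(31); 3*sqrt(1116) = 18*sqrt(31); sqrt(775) = 5*sqrt(31)
Combine: (15 + 24 + 18 - 5)·sqrt(31) = 52*sqrt(31)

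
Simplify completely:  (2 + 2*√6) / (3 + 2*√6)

(-2*√6 + 18)/15

Multiply numerator and denominator by -2*√6 + 3.
Denominator becomes -15; numerator becomes -18 + 2*√6.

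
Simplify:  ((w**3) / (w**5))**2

Inside the bracket: (w**-2)
Raise to the power 2: (w**-4)

w**(-4)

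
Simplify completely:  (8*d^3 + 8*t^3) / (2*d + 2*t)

4*d^2 - 4*d*t + 4*t^2

Apply the sum-of-cubes factorisation and cancel (2*d + 2*t).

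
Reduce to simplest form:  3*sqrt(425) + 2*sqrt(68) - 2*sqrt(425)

9*sqrt(17)

3*sqrt(425) = 15*sqrt(17); 2*sqrt(68) = 4*sqrt(17); 2*sqrt(425) = 10*sqrt(17)
Combine: (15 + 4 - 10)·sqrt(17) = 9*sqrt(17)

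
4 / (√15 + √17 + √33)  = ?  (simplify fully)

(-24*√935 - 4*√33 + 124*√17 + 140*√15)/1019

Group as (√15 + √17) + √33; multiply by (√15 + √17) - √33, then rationalise the remaining surd.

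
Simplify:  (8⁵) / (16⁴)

2^(-1)

8⁵ = 2^15; 16⁴ = 2^16
Combine exponents: 2^(-1)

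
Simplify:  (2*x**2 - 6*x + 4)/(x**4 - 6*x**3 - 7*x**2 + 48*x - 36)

2/(x**2 - 3*x - 18)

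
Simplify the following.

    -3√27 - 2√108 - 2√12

-25*√3

3√27 = 9*√3; 2√108 = 12*√3; 2√12 = 4*√3
Combine: (-9 - 12 - 4)·√3 = -25*√3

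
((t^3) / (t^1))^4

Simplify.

Inside the bracket: t^2
Raise to the power 4: t^8

t^8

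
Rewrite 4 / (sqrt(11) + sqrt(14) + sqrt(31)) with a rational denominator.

Group as (sqrt(14) + sqrt(31)) + sqrt(11); multiply by (sqrt(14) + sqrt(31)) - sqrt(11), then rationalise the remaining surd.

(-2*sqrt(4774) - 6*sqrt(31) + 28*sqrt(14) + 34*sqrt(11))/145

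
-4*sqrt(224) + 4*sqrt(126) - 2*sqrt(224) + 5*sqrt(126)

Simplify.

4*sqrt(224) = 16*sqrt(14); 4*sqrt(126) = 12*sqrt(14); 2*sqrt(224) = 8*sqrt(14); 5*sqrt(126) = 15*sqrt(14)
Combine: (-16 + 12 - 8 + 15)·sqrt(14) = 3*sqrt(14)

3*sqrt(14)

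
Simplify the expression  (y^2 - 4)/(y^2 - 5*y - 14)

Factor: y^2 - 4 = (y + 2)*(y - 2);  y^2 - 5*y - 14 = (y - 7)*(y + 2)
Cancel the common factor (y + 2).

(y - 2)/(y - 7)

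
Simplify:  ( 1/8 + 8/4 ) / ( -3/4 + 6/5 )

85/18

Numerator: 1/8 + 8/4 = 17/8
Denominator: -3/4 + 6/5 = 9/20
Divide: (17/8) · (20/9) = 85/18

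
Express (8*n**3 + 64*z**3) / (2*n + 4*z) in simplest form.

Factor as (a+b)(a**2-ab+b**2) with a=(4*z), b=(2*n).

4*n**2 - 8*n*z + 16*z**2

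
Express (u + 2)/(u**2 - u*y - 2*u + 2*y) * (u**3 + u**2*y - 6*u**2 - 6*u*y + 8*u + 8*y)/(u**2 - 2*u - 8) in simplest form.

Factor: u**2 - u*y - 2*u + 2*y = (u - y)*(u - 2);  u**3 + u**2*y - 6*u**2 - 6*u*y + 8*u + 8*y = (u + y)*(u - 4)*(u - 2);  u**2 - 2*u - 8 = (u - 4)*(u + 2)
Cancel the common factors (u - 2), (u - 4), (u + 2).

(-u - y)/(-u + y)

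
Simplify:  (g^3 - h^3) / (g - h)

Apply the difference-of-cubes factorisation and cancel (g - h).

g^2 + g*h + h^2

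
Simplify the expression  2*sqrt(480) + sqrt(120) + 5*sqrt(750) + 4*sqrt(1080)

2*sqrt(480) = 8*sqrt(30); sqrt(120) = 2*sqrt(30); 5*sqrt(750) = 25*sqrt(30); 4*sqrt(1080) = 24*sqrt(30)
Combine: (8 + 2 + 25 + 24)·sqrt(30) = 59*sqrt(30)

59*sqrt(30)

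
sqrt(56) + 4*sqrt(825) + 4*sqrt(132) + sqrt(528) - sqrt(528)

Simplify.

sqrt(56) = 2*sqrt(14); 4*sqrt(825) = 20*sqrt(33); 4*sqrt(132) = 8*sqrt(33); sqrt(528) = 4*sqrt(33); sqrt(528) = 4*sqrt(33)

2*sqrt(14) + 28*sqrt(33)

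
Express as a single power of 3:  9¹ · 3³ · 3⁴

9¹ = 3^2; 3³ = 3^3; 3⁴ = 3^4
Combine exponents: 3^9

3^9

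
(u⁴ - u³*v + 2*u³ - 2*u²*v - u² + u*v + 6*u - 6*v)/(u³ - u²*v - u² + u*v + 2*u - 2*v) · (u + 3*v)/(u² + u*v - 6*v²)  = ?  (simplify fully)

Factor: u⁴ - u³*v + 2*u³ - 2*u²*v - u² + u*v + 6*u - 6*v = (u - v)·(u² - u + 2)·(u + 3);  u³ - u²*v - u² + u*v + 2*u - 2*v = (u - v)·(u² - u + 2);  u² + u*v - 6*v² = (u + 3*v)·(u - 2*v)
Cancel the common factors (u² - u + 2), (u - v), (u + 3*v).

(u + 3)/(u - 2*v)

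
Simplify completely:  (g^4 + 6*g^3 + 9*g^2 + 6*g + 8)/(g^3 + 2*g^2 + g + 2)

g + 4

Factor: g^4 + 6*g^3 + 9*g^2 + 6*g + 8 = (g + 2)*(g^2 + 1)*(g + 4);  g^3 + 2*g^2 + g + 2 = (g + 2)*(g^2 + 1)
Cancel the common factors (g^2 + 1), (g + 2).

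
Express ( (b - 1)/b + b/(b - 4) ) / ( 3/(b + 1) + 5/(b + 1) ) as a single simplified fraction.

Numerator: (b - 1)/b + b/(b - 4) = (2*b^2 - 5*b + 4)/(b^2 - 4*b)
Denominator: 3/(b + 1) + 5/(b + 1) = 8/(b + 1)
Divide: ((2*b^2 - 5*b + 4)/(b^2 - 4*b)) · (b/8 + 1/8) = (2*b^3 - 3*b^2 - b + 4)/(8*b^2 - 32*b)

(2*b^3 - 3*b^2 - b + 4)/(8*b^2 - 32*b)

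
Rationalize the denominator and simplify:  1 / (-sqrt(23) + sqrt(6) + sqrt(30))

(-13*sqrt(23) - sqrt(30) + 47*sqrt(6) + 12*sqrt(115))/551

Group as (sqrt(6) + sqrt(30)) - sqrt(23); multiply by (sqrt(6) + sqrt(30)) + sqrt(23), then rationalise the remaining surd.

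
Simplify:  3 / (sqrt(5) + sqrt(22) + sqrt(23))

Group as (sqrt(22) + sqrt(23)) + sqrt(5); multiply by (sqrt(22) + sqrt(23)) - sqrt(5), then rationalise the remaining surd.

(-3*sqrt(2530) + 6*sqrt(23) + 9*sqrt(22) + 60*sqrt(5))/212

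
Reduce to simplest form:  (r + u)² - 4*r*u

Expand the square and combine the 4*r*u term.

(r - u)²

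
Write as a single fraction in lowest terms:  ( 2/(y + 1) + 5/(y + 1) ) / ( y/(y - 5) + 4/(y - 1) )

(7*y² - 42*y + 35)/(y³ + 4*y² - 17*y - 20)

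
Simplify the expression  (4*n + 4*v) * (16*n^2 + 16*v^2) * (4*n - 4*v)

256*n^4 - 256*v^4

Telescope via difference of squares: ((4*n)+(4*v))((4*n)-(4*v)) = 16*n^2 - 16*v^2, then repeat with the next factor.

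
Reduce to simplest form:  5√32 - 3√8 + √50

19*√2

5√32 = 20*√2; 3√8 = 6*√2; √50 = 5*√2
Combine: (20 - 6 + 5)·√2 = 19*√2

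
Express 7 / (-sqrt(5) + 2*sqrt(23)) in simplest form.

Multiply numerator and denominator by sqrt(5) + 2*sqrt(23).
Denominator becomes 87; numerator becomes 7*sqrt(5) + 14*sqrt(23).

(7*sqrt(5) + 14*sqrt(23))/87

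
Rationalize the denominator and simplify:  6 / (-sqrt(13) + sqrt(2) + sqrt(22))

(-66*sqrt(13) - 42*sqrt(22) + 198*sqrt(2) + 24*sqrt(143))/55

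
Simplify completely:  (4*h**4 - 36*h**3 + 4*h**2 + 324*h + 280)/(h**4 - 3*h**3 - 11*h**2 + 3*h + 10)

Factor: 4*h**4 - 36*h**3 + 4*h**2 + 324*h + 280 = 4*(h + 1)*(h - 7)*(h - 5)*(h + 2);  h**4 - 3*h**3 - 11*h**2 + 3*h + 10 = (h + 1)*(h + 2)*(h - 1)*(h - 5)
Cancel the common factors (h - 5), (h + 1), (h + 2).

(4*h - 28)/(h - 1)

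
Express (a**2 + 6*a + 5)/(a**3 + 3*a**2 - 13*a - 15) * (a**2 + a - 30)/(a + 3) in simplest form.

(a**2 + a - 30)/(a**2 - 9)

Factor: a**2 + 6*a + 5 = (a + 5)*(a + 1);  a**3 + 3*a**2 - 13*a - 15 = (a + 1)*(a + 5)*(a - 3);  a**2 + a - 30 = (a + 6)*(a - 5)
Cancel the common factors (a + 5), (a + 1).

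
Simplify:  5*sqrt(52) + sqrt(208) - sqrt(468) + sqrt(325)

5*sqrt(52) = 10*sqrt(13); sqrt(208) = 4*sqrt(13); sqrt(468) = 6*sqrt(13); sqrt(325) = 5*sqrt(13)
Combine: (10 + 4 - 6 + 5)·sqrt(13) = 13*sqrt(13)

13*sqrt(13)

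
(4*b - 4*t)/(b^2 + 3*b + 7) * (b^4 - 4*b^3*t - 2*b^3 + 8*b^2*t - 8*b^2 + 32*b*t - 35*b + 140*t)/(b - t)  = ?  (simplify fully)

Factor: 4*b - 4*t = 4*(b - t);  b^4 - 4*b^3*t - 2*b^3 + 8*b^2*t - 8*b^2 + 32*b*t - 35*b + 140*t = (b - 4*t)*(b^2 + 3*b + 7)*(b - 5)
Cancel the common factors (b^2 + 3*b + 7), (b - t).

4*b^2 - 16*b*t - 20*b + 80*t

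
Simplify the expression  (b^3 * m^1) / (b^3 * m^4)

Quotient: (m^-3)

m^(-3)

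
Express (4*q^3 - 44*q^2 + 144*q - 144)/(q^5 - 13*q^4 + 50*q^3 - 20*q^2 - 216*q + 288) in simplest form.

4/(q^2 - 2*q - 8)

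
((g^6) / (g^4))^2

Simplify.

g^4

Inside the bracket: g^2
Raise to the power 2: g^4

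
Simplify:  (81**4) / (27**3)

3**7

81**4 = 3**16; 27**3 = 3**9
Combine exponents: 3**7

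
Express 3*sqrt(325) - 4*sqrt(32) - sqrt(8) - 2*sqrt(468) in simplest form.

-18*sqrt(2) + 3*sqrt(13)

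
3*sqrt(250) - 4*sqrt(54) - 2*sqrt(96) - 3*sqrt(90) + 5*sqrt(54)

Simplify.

3*sqrt(250) = 15*sqrt(10); 4*sqrt(54) = 12*sqrt(6); 2*sqrt(96) = 8*sqrt(6); 3*sqrt(90) = 9*sqrt(10); 5*sqrt(54) = 15*sqrt(6)

-5*sqrt(6) + 6*sqrt(10)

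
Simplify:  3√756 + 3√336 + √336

34*√21

3√756 = 18*√21; 3√336 = 12*√21; √336 = 4*√21
Combine: (18 + 12 + 4)·√21 = 34*√21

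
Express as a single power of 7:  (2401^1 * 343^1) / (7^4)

2401^1 = 7^4; 343^1 = 7^3; 7^4 = 7^4
Combine exponents: 7^3

7^3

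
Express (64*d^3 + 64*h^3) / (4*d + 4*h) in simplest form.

Factor as (a+b)(a^2-ab+b^2) with a=(4*d), b=(4*h).

16*d^2 - 16*d*h + 16*h^2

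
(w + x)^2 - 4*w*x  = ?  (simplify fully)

(w - x)^2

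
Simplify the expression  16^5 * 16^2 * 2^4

16^5 = 2^20; 16^2 = 2^8; 2^4 = 2^4
Combine exponents: 2^32

2^32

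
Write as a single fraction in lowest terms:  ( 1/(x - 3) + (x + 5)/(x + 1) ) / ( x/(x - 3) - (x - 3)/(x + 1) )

Numerator: 1/(x - 3) + (x + 5)/(x + 1) = (x**2 + 3*x - 14)/(x**2 - 2*x - 3)
Denominator: x/(x - 3) - (x - 3)/(x + 1) = (7*x - 9)/(x**2 - 2*x - 3)
Divide: ((x**2 + 3*x - 14)/(x**2 - 2*x - 3)) · ((x**2 - 2*x - 3)/(7*x - 9)) = (x**2 + 3*x - 14)/(7*x - 9)

(x**2 + 3*x - 14)/(7*x - 9)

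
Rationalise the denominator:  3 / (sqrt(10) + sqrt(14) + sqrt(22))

Group as (sqrt(10) + sqrt(22)) + sqrt(14); multiply by (sqrt(10) + sqrt(22)) - sqrt(14), then rationalise the remaining surd.

(-6*sqrt(770) + 3*sqrt(22) + 27*sqrt(14) + 39*sqrt(10))/278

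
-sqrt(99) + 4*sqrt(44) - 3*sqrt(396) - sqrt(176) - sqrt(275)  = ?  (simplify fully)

-22*sqrt(11)

sqrt(99) = 3*sqrt(11); 4*sqrt(44) = 8*sqrt(11); 3*sqrt(396) = 18*sqrt(11); sqrt(176) = 4*sqrt(11); sqrt(275) = 5*sqrt(11)
Combine: (-3 + 8 - 18 - 4 - 5)·sqrt(11) = -22*sqrt(11)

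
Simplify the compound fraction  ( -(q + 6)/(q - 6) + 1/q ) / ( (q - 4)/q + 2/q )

Numerator: -(q + 6)/(q - 6) + 1/q = (-q² - 5*q - 6)/(q² - 6*q)
Denominator: (q - 4)/q + 2/q = (q - 2)/q
Divide: ((-q² - 5*q - 6)/(q² - 6*q)) · (q/(q - 2)) = (-q² - 5*q - 6)/(q² - 8*q + 12)

(-q² - 5*q - 6)/(q² - 8*q + 12)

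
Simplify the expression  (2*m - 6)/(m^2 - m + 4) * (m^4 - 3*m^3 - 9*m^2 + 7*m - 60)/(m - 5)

Factor: 2*m - 6 = 2*(m - 3);  m^4 - 3*m^3 - 9*m^2 + 7*m - 60 = (m^2 - m + 4)*(m - 5)*(m + 3)
Cancel the common factors (m^2 - m + 4), (m - 5).

2*m^2 - 18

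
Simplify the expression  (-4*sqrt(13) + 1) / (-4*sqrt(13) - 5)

Multiply numerator and denominator by -5 + 4*sqrt(13).
Denominator becomes -183; numerator becomes -213 + 24*sqrt(13).

(-8*sqrt(13) + 71)/61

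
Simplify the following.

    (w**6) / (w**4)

Quotient: w**2

w**2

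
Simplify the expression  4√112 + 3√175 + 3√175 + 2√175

56*√7

4√112 = 16*√7; 3√175 = 15*√7; 3√175 = 15*√7; 2√175 = 10*√7
Combine: (16 + 15 + 15 + 10)·√7 = 56*√7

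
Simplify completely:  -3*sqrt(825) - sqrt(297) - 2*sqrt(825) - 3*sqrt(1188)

3*sqrt(825) = 15*sqrt(33); sqrt(297) = 3*sqrt(33); 2*sqrt(825) = 10*sqrt(33); 3*sqrt(1188) = 18*sqrt(33)
Combine: (-15 - 3 - 10 - 18)·sqrt(33) = -46*sqrt(33)

-46*sqrt(33)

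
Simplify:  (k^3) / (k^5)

k^(-2)

Quotient: (k^-2)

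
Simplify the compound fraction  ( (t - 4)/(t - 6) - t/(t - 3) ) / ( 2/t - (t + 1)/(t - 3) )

Numerator: (t - 4)/(t - 6) - t/(t - 3) = (-t + 12)/(t^2 - 9*t + 18)
Denominator: 2/t - (t + 1)/(t - 3) = (-t^2 + t - 6)/(t^2 - 3*t)
Divide: ((-t + 12)/(t^2 - 9*t + 18)) · ((t^2 - 3*t)/(-t^2 + t - 6)) = (t^2 - 12*t)/(t^3 - 7*t^2 + 12*t - 36)

(t^2 - 12*t)/(t^3 - 7*t^2 + 12*t - 36)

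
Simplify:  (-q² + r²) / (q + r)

-q + r

Factor r^2 - q^2 and cancel (q + r).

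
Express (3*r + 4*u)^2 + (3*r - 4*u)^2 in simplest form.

18*r^2 + 32*u^2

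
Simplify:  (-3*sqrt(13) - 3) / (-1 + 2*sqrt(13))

Multiply numerator and denominator by -2*sqrt(13) - 1.
Denominator becomes -51; numerator becomes 9*sqrt(13) + 81.

(-27 - 3*sqrt(13))/17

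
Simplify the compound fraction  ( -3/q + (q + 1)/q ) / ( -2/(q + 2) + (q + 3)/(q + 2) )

(q^2 - 4)/(q^2 + q)

Numerator: -3/q + (q + 1)/q = (q - 2)/q
Denominator: -2/(q + 2) + (q + 3)/(q + 2) = (q + 1)/(q + 2)
Divide: ((q - 2)/q) · ((q + 2)/(q + 1)) = (q^2 - 4)/(q^2 + q)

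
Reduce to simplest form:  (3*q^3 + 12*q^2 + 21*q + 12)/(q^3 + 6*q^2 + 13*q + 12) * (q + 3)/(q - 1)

Factor: 3*q^3 + 12*q^2 + 21*q + 12 = 3*(q + 1)*(q^2 + 3*q + 4);  q^3 + 6*q^2 + 13*q + 12 = (q + 3)*(q^2 + 3*q + 4)
Cancel the common factors (q^2 + 3*q + 4), (q + 3).

(3*q + 3)/(q - 1)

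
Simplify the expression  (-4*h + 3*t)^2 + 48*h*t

(4*h + 3*t)^2

Expanding gives 16*h^2 + 24*h*t + 9*t^2, a perfect square.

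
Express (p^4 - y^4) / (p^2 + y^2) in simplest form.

Factor p^4 - y^4 and cancel (p^2 + y^2).

p^2 - y^2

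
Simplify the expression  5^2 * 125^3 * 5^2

5^13

5^2 = 5^2; 125^3 = 5^9; 5^2 = 5^2
Combine exponents: 5^13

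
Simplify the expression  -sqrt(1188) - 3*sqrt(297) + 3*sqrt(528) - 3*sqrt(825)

sqrt(1188) = 6*sqrt(33); 3*sqrt(297) = 9*sqrt(33); 3*sqrt(528) = 12*sqrt(33); 3*sqrt(825) = 15*sqrt(33)
Combine: (-6 - 9 + 12 - 15)·sqrt(33) = -18*sqrt(33)

-18*sqrt(33)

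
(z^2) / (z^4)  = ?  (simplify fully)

z^(-2)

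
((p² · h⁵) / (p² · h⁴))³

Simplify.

h³

Inside the bracket: h¹
Raise to the power 3: h³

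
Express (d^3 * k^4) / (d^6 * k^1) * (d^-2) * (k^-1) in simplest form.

Quotient: (d^-3) * k^3
Multiply by (d^-2) * (k^-1): add exponents.

k^2/d^5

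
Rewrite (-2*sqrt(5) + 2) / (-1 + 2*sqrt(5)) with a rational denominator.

(-18 + 2*sqrt(5))/19

Multiply numerator and denominator by -2*sqrt(5) - 1.
Denominator becomes -19; numerator becomes -2*sqrt(5) + 18.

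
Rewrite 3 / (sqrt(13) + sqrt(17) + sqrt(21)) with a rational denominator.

(-6*sqrt(4641) + 27*sqrt(21) + 51*sqrt(17) + 75*sqrt(13))/803

Group as (sqrt(13) + sqrt(17)) + sqrt(21); multiply by (sqrt(13) + sqrt(17)) - sqrt(21), then rationalise the remaining surd.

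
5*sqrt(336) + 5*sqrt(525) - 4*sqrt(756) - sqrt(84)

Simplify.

5*sqrt(336) = 20*sqrt(21); 5*sqrt(525) = 25*sqrt(21); 4*sqrt(756) = 24*sqrt(21); sqrt(84) = 2*sqrt(21)
Combine: (20 + 25 - 24 - 2)·sqrt(21) = 19*sqrt(21)

19*sqrt(21)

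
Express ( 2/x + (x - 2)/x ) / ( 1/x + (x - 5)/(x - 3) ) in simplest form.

Numerator: 2/x + (x - 2)/x = 1
Denominator: 1/x + (x - 5)/(x - 3) = (x**2 - 4*x - 3)/(x**2 - 3*x)
Divide: (1) · ((x**2 - 3*x)/(x**2 - 4*x - 3)) = (x**2 - 3*x)/(x**2 - 4*x - 3)

(x**2 - 3*x)/(x**2 - 4*x - 3)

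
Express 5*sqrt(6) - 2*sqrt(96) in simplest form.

5*sqrt(6) = 5*sqrt(6); 2*sqrt(96) = 8*sqrt(6)
Combine: (5 - 8)·sqrt(6) = -3*sqrt(6)

-3*sqrt(6)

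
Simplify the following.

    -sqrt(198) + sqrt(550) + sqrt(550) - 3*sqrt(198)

-2*sqrt(22)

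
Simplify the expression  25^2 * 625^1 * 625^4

25^2 = 5^4; 625^1 = 5^4; 625^4 = 5^16
Combine exponents: 5^24

5^24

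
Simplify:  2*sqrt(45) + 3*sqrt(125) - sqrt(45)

2*sqrt(45) = 6*sqrt(5); 3*sqrt(125) = 15*sqrt(5); sqrt(45) = 3*sqrt(5)
Combine: (6 + 15 - 3)·sqrt(5) = 18*sqrt(5)

18*sqrt(5)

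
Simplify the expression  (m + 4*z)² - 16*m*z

(m - 4*z)²

After expansion: m² - 8*m*z + 16*z² — a perfect-square trinomial.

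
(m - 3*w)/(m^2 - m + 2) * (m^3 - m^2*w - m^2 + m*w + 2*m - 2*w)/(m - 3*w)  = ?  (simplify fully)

m - w

Factor: m^3 - m^2*w - m^2 + m*w + 2*m - 2*w = (m - w)*(m^2 - m + 2)
Cancel the common factors (m^2 - m + 2), (m - 3*w).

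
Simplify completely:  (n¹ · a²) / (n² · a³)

Quotient: (n^-1) · (a^-1)

1/(a*n)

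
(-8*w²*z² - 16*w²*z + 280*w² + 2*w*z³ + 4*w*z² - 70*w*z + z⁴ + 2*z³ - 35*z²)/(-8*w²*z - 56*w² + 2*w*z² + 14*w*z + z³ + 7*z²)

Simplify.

z - 5

Factor: -8*w²*z² - 16*w²*z + 280*w² + 2*w*z³ + 4*w*z² - 70*w*z + z⁴ + 2*z³ - 35*z² = (z + 7)·(z - 5)·(4*w + z)·(-2*w + z);  -8*w²*z - 56*w² + 2*w*z² + 14*w*z + z³ + 7*z² = (4*w + z)·(-2*w + z)·(z + 7)
Cancel the common factors (4*w + z), (-2*w + z), (z + 7).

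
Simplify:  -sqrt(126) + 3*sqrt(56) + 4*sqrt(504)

27*sqrt(14)

sqrt(126) = 3*sqrt(14); 3*sqrt(56) = 6*sqrt(14); 4*sqrt(504) = 24*sqrt(14)
Combine: (-3 + 6 + 24)·sqrt(14) = 27*sqrt(14)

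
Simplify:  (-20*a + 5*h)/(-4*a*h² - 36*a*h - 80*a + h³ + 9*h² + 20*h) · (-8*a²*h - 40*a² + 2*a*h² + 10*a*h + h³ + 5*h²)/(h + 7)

(-40*a² + 10*a*h + 5*h²)/(h² + 11*h + 28)

Factor: -20*a + 5*h = 5·(-4*a + h);  -4*a*h² - 36*a*h - 80*a + h³ + 9*h² + 20*h = (h + 5)·(h + 4)·(-4*a + h);  -8*a²*h - 40*a² + 2*a*h² + 10*a*h + h³ + 5*h² = (4*a + h)·(-2*a + h)·(h + 5)
Cancel the common factors (-4*a + h), (h + 5).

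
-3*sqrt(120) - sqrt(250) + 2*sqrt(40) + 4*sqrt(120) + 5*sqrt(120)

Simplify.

3*sqrt(120) = 6*sqrt(30); sqrt(250) = 5*sqrt(10); 2*sqrt(40) = 4*sqrt(10); 4*sqrt(120) = 8*sqrt(30); 5*sqrt(120) = 10*sqrt(30)

-sqrt(10) + 12*sqrt(30)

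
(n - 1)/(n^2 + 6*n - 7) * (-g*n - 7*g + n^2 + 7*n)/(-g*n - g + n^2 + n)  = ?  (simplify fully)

1/(n + 1)

Factor: n^2 + 6*n - 7 = (n + 7)*(n - 1);  -g*n - 7*g + n^2 + 7*n = (n + 7)*(-g + n);  -g*n - g + n^2 + n = (-g + n)*(n + 1)
Cancel the common factors (-g + n), (n - 1), (n + 7).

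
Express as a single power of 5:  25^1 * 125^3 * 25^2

25^1 = 5^2; 125^3 = 5^9; 25^2 = 5^4
Combine exponents: 5^15

5^15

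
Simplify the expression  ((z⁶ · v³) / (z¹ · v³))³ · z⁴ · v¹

v*z^19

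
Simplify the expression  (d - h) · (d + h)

d² - h²

Pair the conjugate factors: (d+h)(d-h) = d² - h².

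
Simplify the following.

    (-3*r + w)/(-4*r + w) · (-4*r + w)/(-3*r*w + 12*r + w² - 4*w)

1/(w - 4)

Factor: -3*r*w + 12*r + w² - 4*w = (w - 4)·(-3*r + w)
Cancel the common factors (-3*r + w), (-4*r + w).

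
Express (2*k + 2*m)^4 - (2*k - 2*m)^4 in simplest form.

Write as f((2*k),(2*m)) - f((2*k),-(2*m)) and expand.

128*k*m*(k^2 + m^2)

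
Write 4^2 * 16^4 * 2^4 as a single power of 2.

2^24

4^2 = 2^4; 16^4 = 2^16; 2^4 = 2^4
Combine exponents: 2^24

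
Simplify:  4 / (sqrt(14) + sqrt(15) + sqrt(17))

Group as (sqrt(15) + sqrt(17)) + sqrt(14); multiply by (sqrt(15) + sqrt(17)) - sqrt(14), then rationalise the remaining surd.

(-sqrt(3570) + 6*sqrt(17) + 8*sqrt(15) + 9*sqrt(14))/87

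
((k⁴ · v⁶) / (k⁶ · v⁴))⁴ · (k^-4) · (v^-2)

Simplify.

v⁶/k^12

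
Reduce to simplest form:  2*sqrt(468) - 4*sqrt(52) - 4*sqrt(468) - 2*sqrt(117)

2*sqrt(468) = 12*sqrt(13); 4*sqrt(52) = 8*sqrt(13); 4*sqrt(468) = 24*sqrt(13); 2*sqrt(117) = 6*sqrt(13)
Combine: (12 - 8 - 24 - 6)·sqrt(13) = -26*sqrt(13)

-26*sqrt(13)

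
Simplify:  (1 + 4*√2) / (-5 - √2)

(-19*√2 + 3)/23

Multiply numerator and denominator by -5 + √2.
Denominator becomes 23; numerator becomes -19*√2 + 3.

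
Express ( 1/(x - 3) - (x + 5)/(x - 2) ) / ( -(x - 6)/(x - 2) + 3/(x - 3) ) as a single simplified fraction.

Numerator: 1/(x - 3) - (x + 5)/(x - 2) = (-x^2 - x + 13)/(x^2 - 5*x + 6)
Denominator: -(x - 6)/(x - 2) + 3/(x - 3) = (-x^2 + 12*x - 24)/(x^2 - 5*x + 6)
Divide: ((-x^2 - x + 13)/(x^2 - 5*x + 6)) · ((x^2 - 5*x + 6)/(-x^2 + 12*x - 24)) = (x^2 + x - 13)/(x^2 - 12*x + 24)

(x^2 + x - 13)/(x^2 - 12*x + 24)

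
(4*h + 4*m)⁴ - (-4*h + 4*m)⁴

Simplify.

2048*h*m*(h² + m²)

Write as f((4*m),(4*h)) - f((4*m),-(4*h)) and expand.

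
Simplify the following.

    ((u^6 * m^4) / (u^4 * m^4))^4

u^8

Inside the bracket: u^2
Raise to the power 4: u^8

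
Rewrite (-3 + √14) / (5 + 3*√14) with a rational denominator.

Multiply numerator and denominator by -3*√14 + 5.
Denominator becomes -101; numerator becomes -57 + 14*√14.

(-14*√14 + 57)/101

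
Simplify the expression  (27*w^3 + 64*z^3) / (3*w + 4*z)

9*w^2 - 12*w*z + 16*z^2

Factor as (a+b)(a^2-ab+b^2) with a=(4*z), b=(3*w).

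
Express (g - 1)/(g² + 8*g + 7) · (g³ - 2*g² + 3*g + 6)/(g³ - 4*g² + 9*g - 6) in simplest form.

1/(g + 7)

Factor: g² + 8*g + 7 = (g + 7)·(g + 1);  g³ - 2*g² + 3*g + 6 = (g² - 3*g + 6)·(g + 1);  g³ - 4*g² + 9*g - 6 = (g - 1)·(g² - 3*g + 6)
Cancel the common factors (g² - 3*g + 6), (g - 1), (g + 1).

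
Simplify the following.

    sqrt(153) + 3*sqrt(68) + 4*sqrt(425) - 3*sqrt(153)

sqrt(153) = 3*sqrt(17); 3*sqrt(68) = 6*sqrt(17); 4*sqrt(425) = 20*sqrt(17); 3*sqrt(153) = 9*sqrt(17)
Combine: (3 + 6 + 20 - 9)·sqrt(17) = 20*sqrt(17)

20*sqrt(17)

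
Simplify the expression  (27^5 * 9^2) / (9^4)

3^11

27^5 = 3^15; 9^2 = 3^4; 9^4 = 3^8
Combine exponents: 3^11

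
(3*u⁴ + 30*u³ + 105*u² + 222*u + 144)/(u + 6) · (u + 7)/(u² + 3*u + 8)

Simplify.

3*u² + 24*u + 21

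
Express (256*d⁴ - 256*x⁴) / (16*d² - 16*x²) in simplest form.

Factor (4*d)^4 - (4*x)^4 and cancel (16*d² - 16*x²).

16*d² + 16*x²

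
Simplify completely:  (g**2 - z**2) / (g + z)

g**2 - z**2 factors as -(-g + z)*(g + z).

g - z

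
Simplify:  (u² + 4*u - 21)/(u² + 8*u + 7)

(u - 3)/(u + 1)

Factor: u² + 4*u - 21 = (u + 7)·(u - 3);  u² + 8*u + 7 = (u + 1)·(u + 7)
Cancel the common factor (u + 7).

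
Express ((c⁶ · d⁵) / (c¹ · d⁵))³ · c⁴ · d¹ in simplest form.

Inside the bracket: c⁵
Raise to the power 3: c^15
Multiply by c⁴ · d¹: add exponents.

c^19*d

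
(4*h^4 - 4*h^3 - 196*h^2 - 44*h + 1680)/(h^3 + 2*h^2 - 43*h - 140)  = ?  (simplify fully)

Factor: 4*h^4 - 4*h^3 - 196*h^2 - 44*h + 1680 = 4*(h + 5)*(h - 7)*(h - 3)*(h + 4);  h^3 + 2*h^2 - 43*h - 140 = (h - 7)*(h + 4)*(h + 5)
Cancel the common factors (h - 7), (h + 5), (h + 4).

4*h - 12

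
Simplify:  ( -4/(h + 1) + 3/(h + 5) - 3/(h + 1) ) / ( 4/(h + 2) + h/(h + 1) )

(-4*h^2 - 40*h - 64)/(h^3 + 11*h^2 + 34*h + 20)

Numerator: -4/(h + 1) + 3/(h + 5) - 3/(h + 1) = (-4*h - 32)/(h^2 + 6*h + 5)
Denominator: 4/(h + 2) + h/(h + 1) = (h^2 + 6*h + 4)/(h^2 + 3*h + 2)
Divide: ((-4*h - 32)/(h^2 + 6*h + 5)) · ((h^2 + 3*h + 2)/(h^2 + 6*h + 4)) = (-4*h^2 - 40*h - 64)/(h^3 + 11*h^2 + 34*h + 20)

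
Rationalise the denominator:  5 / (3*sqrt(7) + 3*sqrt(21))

Multiply numerator and denominator by -3*sqrt(21) + 3*sqrt(7).
Denominator becomes -126; numerator becomes -15*sqrt(21) + 15*sqrt(7).

(-5*sqrt(7) + 5*sqrt(21))/42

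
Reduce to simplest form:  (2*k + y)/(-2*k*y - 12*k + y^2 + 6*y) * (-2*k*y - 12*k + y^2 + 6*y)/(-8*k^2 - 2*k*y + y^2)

Factor: -2*k*y - 12*k + y^2 + 6*y = (y + 6)*(-2*k + y);  -2*k*y - 12*k + y^2 + 6*y = (y + 6)*(-2*k + y);  -8*k^2 - 2*k*y + y^2 = (-4*k + y)*(2*k + y)
Cancel the common factors (2*k + y), (y + 6), (-2*k + y).

1/(-4*k + y)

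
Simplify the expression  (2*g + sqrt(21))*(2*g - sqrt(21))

Product of conjugates: (P+Q)(P-Q) = P**2 - Q**2.

4*g**2 - 21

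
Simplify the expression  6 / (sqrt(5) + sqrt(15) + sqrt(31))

(-60*sqrt(93) - 66*sqrt(31) + 126*sqrt(15) + 246*sqrt(5))/179

Group as (sqrt(15) + sqrt(31)) + sqrt(5); multiply by (sqrt(15) + sqrt(31)) - sqrt(5), then rationalise the remaining surd.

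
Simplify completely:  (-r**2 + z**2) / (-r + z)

r + z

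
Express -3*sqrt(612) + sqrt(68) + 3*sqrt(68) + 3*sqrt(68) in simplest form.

3*sqrt(612) = 18*sqrt(17); sqrt(68) = 2*sqrt(17); 3*sqrt(68) = 6*sqrt(17); 3*sqrt(68) = 6*sqrt(17)
Combine: (-18 + 2 + 6 + 6)·sqrt(17) = -4*sqrt(17)

-4*sqrt(17)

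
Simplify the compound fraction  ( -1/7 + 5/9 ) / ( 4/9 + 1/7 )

Numerator: -1/7 + 5/9 = 26/63
Denominator: 4/9 + 1/7 = 37/63
Divide: (26/63) · (63/37) = 26/37

26/37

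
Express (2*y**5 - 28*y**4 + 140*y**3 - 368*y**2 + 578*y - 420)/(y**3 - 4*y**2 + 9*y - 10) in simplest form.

Factor: 2*y**5 - 28*y**4 + 140*y**3 - 368*y**2 + 578*y - 420 = 2*(y**2 - 2*y + 5)*(y - 7)*(y - 2)*(y - 3);  y**3 - 4*y**2 + 9*y - 10 = (y - 2)*(y**2 - 2*y + 5)
Cancel the common factors (y**2 - 2*y + 5), (y - 2).

2*y**2 - 20*y + 42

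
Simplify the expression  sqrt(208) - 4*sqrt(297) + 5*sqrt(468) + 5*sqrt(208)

sqrt(208) = 4*sqrt(13); 4*sqrt(297) = 12*sqrt(33); 5*sqrt(468) = 30*sqrt(13); 5*sqrt(208) = 20*sqrt(13)

-12*sqrt(33) + 54*sqrt(13)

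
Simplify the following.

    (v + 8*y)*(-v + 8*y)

-v**2 + 64*y**2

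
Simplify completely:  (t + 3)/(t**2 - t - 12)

1/(t - 4)

Factor: t**2 - t - 12 = (t + 3)*(t - 4)
Cancel the common factor (t + 3).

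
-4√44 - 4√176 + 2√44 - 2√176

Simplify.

-28*√11

4√44 = 8*√11; 4√176 = 16*√11; 2√44 = 4*√11; 2√176 = 8*√11
Combine: (-8 - 16 + 4 - 8)·√11 = -28*√11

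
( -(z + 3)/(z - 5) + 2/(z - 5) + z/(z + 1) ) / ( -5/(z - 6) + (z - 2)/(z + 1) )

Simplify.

(-7*z**2 + 41*z + 6)/(z**3 - 18*z**2 + 72*z - 35)

Numerator: -(z + 3)/(z - 5) + 2/(z - 5) + z/(z + 1) = (-7*z - 1)/(z**2 - 4*z - 5)
Denominator: -5/(z - 6) + (z - 2)/(z + 1) = (z**2 - 13*z + 7)/(z**2 - 5*z - 6)
Divide: ((-7*z - 1)/(z**2 - 4*z - 5)) · ((z**2 - 5*z - 6)/(z**2 - 13*z + 7)) = (-7*z**2 + 41*z + 6)/(z**3 - 18*z**2 + 72*z - 35)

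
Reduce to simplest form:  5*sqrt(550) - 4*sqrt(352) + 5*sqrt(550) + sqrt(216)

6*sqrt(6) + 34*sqrt(22)

5*sqrt(550) = 25*sqrt(22); 4*sqrt(352) = 16*sqrt(22); 5*sqrt(550) = 25*sqrt(22); sqrt(216) = 6*sqrt(6)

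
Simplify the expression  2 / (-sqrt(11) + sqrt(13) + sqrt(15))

Group as (sqrt(13) + sqrt(15)) - sqrt(11); multiply by (sqrt(13) + sqrt(15)) + sqrt(11), then rationalise the remaining surd.

(-34*sqrt(11) + 18*sqrt(15) + 26*sqrt(13) + 4*sqrt(2145))/491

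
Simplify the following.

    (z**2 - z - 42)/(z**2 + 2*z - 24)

(z - 7)/(z - 4)

Factor: z**2 - z - 42 = (z + 6)*(z - 7);  z**2 + 2*z - 24 = (z - 4)*(z + 6)
Cancel the common factor (z + 6).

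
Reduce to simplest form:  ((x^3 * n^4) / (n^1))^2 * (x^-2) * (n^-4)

Inside the bracket: x^3 * n^3
Raise to the power 2: x^6 * n^6
Multiply by (x^-2) * (n^-4): add exponents.

n^2*x^4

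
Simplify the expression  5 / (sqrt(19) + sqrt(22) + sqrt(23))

(-5*sqrt(9614) + 45*sqrt(23) + 50*sqrt(22) + 65*sqrt(19))/674

Group as (sqrt(19) + sqrt(23)) + sqrt(22); multiply by (sqrt(19) + sqrt(23)) - sqrt(22), then rationalise the remaining surd.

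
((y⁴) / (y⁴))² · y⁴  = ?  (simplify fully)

y⁴

Inside the bracket: 1
Raise to the power 2: 1
Multiply by y⁴: add exponents.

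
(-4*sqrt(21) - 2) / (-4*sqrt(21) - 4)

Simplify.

Multiply numerator and denominator by -4 + 4*sqrt(21).
Denominator becomes -320; numerator becomes -328 + 8*sqrt(21).

(-sqrt(21) + 41)/40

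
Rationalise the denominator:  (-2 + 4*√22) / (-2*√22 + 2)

Multiply numerator and denominator by 2 + 2*√22.
Denominator becomes -84; numerator becomes 4*√22 + 172.

(-43 - √22)/21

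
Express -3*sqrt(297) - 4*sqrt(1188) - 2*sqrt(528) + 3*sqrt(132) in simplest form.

-35*sqrt(33)

3*sqrt(297) = 9*sqrt(33); 4*sqrt(1188) = 24*sqrt(33); 2*sqrt(528) = 8*sqrt(33); 3*sqrt(132) = 6*sqrt(33)
Combine: (-9 - 24 - 8 + 6)·sqrt(33) = -35*sqrt(33)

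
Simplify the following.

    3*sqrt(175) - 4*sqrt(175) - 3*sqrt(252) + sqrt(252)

3*sqrt(175) = 15*sqrt(7); 4*sqrt(175) = 20*sqrt(7); 3*sqrt(252) = 18*sqrt(7); sqrt(252) = 6*sqrt(7)
Combine: (15 - 20 - 18 + 6)·sqrt(7) = -17*sqrt(7)

-17*sqrt(7)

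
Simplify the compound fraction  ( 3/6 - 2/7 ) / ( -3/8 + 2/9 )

Numerator: 3/6 - 2/7 = 3/14
Denominator: -3/8 + 2/9 = -11/72
Divide: (3/14) · (-72/11) = -108/77

-108/77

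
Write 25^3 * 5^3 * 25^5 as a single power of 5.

25^3 = 5^6; 5^3 = 5^3; 25^5 = 5^10
Combine exponents: 5^19

5^19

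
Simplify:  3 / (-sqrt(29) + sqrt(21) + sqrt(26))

Group as (sqrt(21) + sqrt(26)) - sqrt(29); multiply by (sqrt(21) + sqrt(26)) + sqrt(29), then rationalise the remaining surd.

(-9*sqrt(29) + 12*sqrt(26) + 17*sqrt(21) + sqrt(15834))/310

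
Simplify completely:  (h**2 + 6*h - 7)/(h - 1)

h + 7

Factor: h**2 + 6*h - 7 = (h - 1)*(h + 7)
Cancel the common factor (h - 1).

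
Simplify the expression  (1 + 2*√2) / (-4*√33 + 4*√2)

Multiply numerator and denominator by 4*√2 + 4*√33.
Denominator becomes -496; numerator becomes 4*√2 + 16 + 4*√33 + 8*√66.

(-2*√66 - √33 - 4 - √2)/124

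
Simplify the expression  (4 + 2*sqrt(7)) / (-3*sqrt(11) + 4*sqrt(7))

(12*sqrt(11) + 16*sqrt(7) + 6*sqrt(77) + 56)/13

Multiply numerator and denominator by 3*sqrt(11) + 4*sqrt(7).
Denominator becomes 13; numerator becomes 12*sqrt(11) + 16*sqrt(7) + 6*sqrt(77) + 56.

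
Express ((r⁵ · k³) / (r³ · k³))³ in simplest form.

r⁶

Inside the bracket: r²
Raise to the power 3: r⁶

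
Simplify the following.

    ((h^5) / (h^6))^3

Inside the bracket: (h^-1)
Raise to the power 3: (h^-3)

h^(-3)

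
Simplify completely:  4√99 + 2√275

22*√11

4√99 = 12*√11; 2√275 = 10*√11
Combine: (12 + 10)·√11 = 22*√11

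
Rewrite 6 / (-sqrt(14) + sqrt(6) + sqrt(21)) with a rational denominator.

Group as (sqrt(6) + sqrt(21)) - sqrt(14); multiply by (sqrt(6) + sqrt(21)) + sqrt(14), then rationalise the remaining surd.

(-78*sqrt(14) - 6*sqrt(21) + 174*sqrt(6) + 504)/335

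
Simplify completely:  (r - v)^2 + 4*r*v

Expanding gives r^2 + 2*r*v + v^2, a perfect square.

(r + v)^2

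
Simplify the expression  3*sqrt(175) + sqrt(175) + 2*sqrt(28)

3*sqrt(175) = 15*sqrt(7); sqrt(175) = 5*sqrt(7); 2*sqrt(28) = 4*sqrt(7)
Combine: (15 + 5 + 4)·sqrt(7) = 24*sqrt(7)

24*sqrt(7)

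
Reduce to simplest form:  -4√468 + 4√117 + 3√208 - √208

-4*√13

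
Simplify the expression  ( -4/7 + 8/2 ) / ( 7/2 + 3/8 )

192/217

Numerator: -4/7 + 8/2 = 24/7
Denominator: 7/2 + 3/8 = 31/8
Divide: (24/7) · (8/31) = 192/217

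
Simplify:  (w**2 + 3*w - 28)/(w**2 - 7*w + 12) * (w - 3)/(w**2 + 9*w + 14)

Factor: w**2 + 3*w - 28 = (w + 7)*(w - 4);  w**2 - 7*w + 12 = (w - 3)*(w - 4);  w**2 + 9*w + 14 = (w + 2)*(w + 7)
Cancel the common factors (w + 7), (w - 4), (w - 3).

1/(w + 2)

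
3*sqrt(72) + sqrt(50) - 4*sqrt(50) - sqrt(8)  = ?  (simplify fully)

sqrt(2)

3*sqrt(72) = 18*sqrt(2); sqrt(50) = 5*sqrt(2); 4*sqrt(50) = 20*sqrt(2); sqrt(8) = 2*sqrt(2)
Combine: (18 + 5 - 20 - 2)·sqrt(2) = sqrt(2)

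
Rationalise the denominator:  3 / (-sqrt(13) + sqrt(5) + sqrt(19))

(-33*sqrt(13) - 3*sqrt(19) + 81*sqrt(5) + 6*sqrt(1235))/259

Group as (sqrt(5) + sqrt(19)) - sqrt(13); multiply by (sqrt(5) + sqrt(19)) + sqrt(13), then rationalise the remaining surd.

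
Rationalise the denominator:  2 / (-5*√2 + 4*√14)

(5*√2 + 4*√14)/87

Multiply numerator and denominator by 5*√2 + 4*√14.
Denominator becomes 174; numerator becomes 10*√2 + 8*√14.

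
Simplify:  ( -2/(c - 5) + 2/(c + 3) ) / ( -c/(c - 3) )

Numerator: -2/(c - 5) + 2/(c + 3) = -16/(c^2 - 2*c - 15)
Denominator: -c/(c - 3) = -c/(c - 3)
Divide: (-16/(c^2 - 2*c - 15)) · (-(c - 3)/c) = (16*c - 48)/(c^3 - 2*c^2 - 15*c)

(16*c - 48)/(c^3 - 2*c^2 - 15*c)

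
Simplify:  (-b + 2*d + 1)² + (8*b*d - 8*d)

(b + 2*d - 1)²

Expanding gives b² + 4*b*d - 2*b + 4*d² - 4*d + 1, a perfect square.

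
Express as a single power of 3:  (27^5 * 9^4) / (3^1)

3^22

27^5 = 3^15; 9^4 = 3^8; 3^1 = 3^1
Combine exponents: 3^22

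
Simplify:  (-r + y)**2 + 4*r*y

After expansion: r**2 + 2*r*y + y**2 — a perfect-square trinomial.

(r + y)**2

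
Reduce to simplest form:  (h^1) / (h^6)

h^(-5)

Quotient: (h^-5)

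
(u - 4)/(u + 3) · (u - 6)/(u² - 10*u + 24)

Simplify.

Factor: u² - 10*u + 24 = (u - 4)·(u - 6)
Cancel the common factors (u - 6), (u - 4).

1/(u + 3)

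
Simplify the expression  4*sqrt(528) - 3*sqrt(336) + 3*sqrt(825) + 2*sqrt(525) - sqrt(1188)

4*sqrt(528) = 16*sqrt(33); 3*sqrt(336) = 12*sqrt(21); 3*sqrt(825) = 15*sqrt(33); 2*sqrt(525) = 10*sqrt(21); sqrt(1188) = 6*sqrt(33)

-2*sqrt(21) + 25*sqrt(33)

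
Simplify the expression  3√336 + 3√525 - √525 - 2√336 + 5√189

3√336 = 12*√21; 3√525 = 15*√21; √525 = 5*√21; 2√336 = 8*√21; 5√189 = 15*√21
Combine: (12 + 15 - 5 - 8 + 15)·√21 = 29*√21

29*√21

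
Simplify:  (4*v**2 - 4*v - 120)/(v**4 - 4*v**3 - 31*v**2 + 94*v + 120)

Factor: 4*v**2 - 4*v - 120 = 4*(v + 5)*(v - 6);  v**4 - 4*v**3 - 31*v**2 + 94*v + 120 = (v - 6)*(v - 4)*(v + 5)*(v + 1)
Cancel the common factors (v + 5), (v - 6).

4/(v**2 - 3*v - 4)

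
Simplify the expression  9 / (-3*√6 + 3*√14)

Multiply numerator and denominator by 3*√6 + 3*√14.
Denominator becomes 72; numerator becomes 27*√6 + 27*√14.

(3*√6 + 3*√14)/8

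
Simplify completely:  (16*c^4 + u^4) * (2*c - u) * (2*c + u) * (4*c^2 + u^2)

Telescope via difference of squares: ((2*c)+u)((2*c)-u) = 4*c^2 - u^2, then repeat with the next factor.

256*c^8 - u^8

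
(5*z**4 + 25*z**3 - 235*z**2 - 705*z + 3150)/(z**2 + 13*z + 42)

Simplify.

5*z**2 - 40*z + 75

Factor: 5*z**4 + 25*z**3 - 235*z**2 - 705*z + 3150 = 5*(z + 7)*(z - 5)*(z - 3)*(z + 6);  z**2 + 13*z + 42 = (z + 6)*(z + 7)
Cancel the common factors (z + 6), (z + 7).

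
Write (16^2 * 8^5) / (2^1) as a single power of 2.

16^2 = 2^8; 8^5 = 2^15; 2^1 = 2^1
Combine exponents: 2^22

2^22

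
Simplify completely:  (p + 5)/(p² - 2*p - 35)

Factor: p² - 2*p - 35 = (p + 5)·(p - 7)
Cancel the common factor (p + 5).

1/(p - 7)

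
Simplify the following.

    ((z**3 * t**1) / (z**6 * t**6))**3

1/(t**15*z**9)

Inside the bracket: (z**-3) * (t**-5)
Raise to the power 3: (z**-9) * (t**-15)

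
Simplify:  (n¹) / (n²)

Quotient: (n^-1)

1/n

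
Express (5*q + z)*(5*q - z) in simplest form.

(5*q)**2 - (z)**2 = 25*q**2 - z**2.

25*q**2 - z**2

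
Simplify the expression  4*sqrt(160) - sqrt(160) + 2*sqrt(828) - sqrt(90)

9*sqrt(10) + 12*sqrt(23)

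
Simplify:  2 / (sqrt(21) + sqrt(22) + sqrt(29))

(-sqrt(13398) + 7*sqrt(29) + 14*sqrt(22) + 15*sqrt(21))/413

Group as (sqrt(21) + sqrt(29)) + sqrt(22); multiply by (sqrt(21) + sqrt(29)) - sqrt(22), then rationalise the remaining surd.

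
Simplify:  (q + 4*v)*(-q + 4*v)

-q^2 + 16*v^2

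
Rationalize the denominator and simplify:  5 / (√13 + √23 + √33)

Group as (√23 + √33) + √13; multiply by (√23 + √33) - √13, then rationalise the remaining surd.

(-10*√9867 + 15*√33 + 115*√23 + 215*√13)/1187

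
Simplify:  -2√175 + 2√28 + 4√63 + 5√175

31*√7

2√175 = 10*√7; 2√28 = 4*√7; 4√63 = 12*√7; 5√175 = 25*√7
Combine: (-10 + 4 + 12 + 25)·√7 = 31*√7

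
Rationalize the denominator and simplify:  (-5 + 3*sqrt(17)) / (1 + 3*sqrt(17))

(-9*sqrt(17) + 79)/76

Multiply numerator and denominator by -3*sqrt(17) + 1.
Denominator becomes -152; numerator becomes -158 + 18*sqrt(17).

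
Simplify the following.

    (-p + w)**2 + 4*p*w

Expand the square and combine the 4*p*w term.

(p + w)**2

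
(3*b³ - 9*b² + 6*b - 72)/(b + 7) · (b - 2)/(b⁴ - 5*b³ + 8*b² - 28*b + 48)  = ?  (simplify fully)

3/(b + 7)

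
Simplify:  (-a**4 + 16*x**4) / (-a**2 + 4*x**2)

a**2 + 4*x**2

Difference of fourth powers: factor out (-a**2 + 4*x**2).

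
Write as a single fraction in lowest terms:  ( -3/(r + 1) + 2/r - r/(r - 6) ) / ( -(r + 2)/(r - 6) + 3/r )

(r^3 + 2*r^2 - 8*r + 12)/(r^3 + 17*r + 18)

Numerator: -3/(r + 1) + 2/r - r/(r - 6) = (-r^3 - 2*r^2 + 8*r - 12)/(r^3 - 5*r^2 - 6*r)
Denominator: -(r + 2)/(r - 6) + 3/r = (-r^2 + r - 18)/(r^2 - 6*r)
Divide: ((-r^3 - 2*r^2 + 8*r - 12)/(r^3 - 5*r^2 - 6*r)) · ((r^2 - 6*r)/(-r^2 + r - 18)) = (r^3 + 2*r^2 - 8*r + 12)/(r^3 + 17*r + 18)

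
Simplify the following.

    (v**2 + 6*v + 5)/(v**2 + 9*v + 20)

(v + 1)/(v + 4)

Factor: v**2 + 6*v + 5 = (v + 5)*(v + 1);  v**2 + 9*v + 20 = (v + 5)*(v + 4)
Cancel the common factor (v + 5).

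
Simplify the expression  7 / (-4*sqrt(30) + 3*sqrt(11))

Multiply numerator and denominator by 3*sqrt(11) + 4*sqrt(30).
Denominator becomes -381; numerator becomes 21*sqrt(11) + 28*sqrt(30).

(-28*sqrt(30) - 21*sqrt(11))/381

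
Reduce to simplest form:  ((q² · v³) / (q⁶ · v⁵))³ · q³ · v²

1/(q⁹*v⁴)

Inside the bracket: (q^-4) · (v^-2)
Raise to the power 3: (q^-12) · (v^-6)
Multiply by q³ · v²: add exponents.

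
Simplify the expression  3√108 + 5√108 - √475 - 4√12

-5*√19 + 40*√3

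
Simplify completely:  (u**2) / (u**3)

Quotient: (u**-1)

1/u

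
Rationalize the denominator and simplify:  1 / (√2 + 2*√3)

(-√2 + 2*√3)/10

Multiply numerator and denominator by -2*√3 + √2.
Denominator becomes -10; numerator becomes -2*√3 + √2.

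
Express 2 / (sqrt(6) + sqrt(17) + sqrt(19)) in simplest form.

(-sqrt(1938) + 2*sqrt(19) + 4*sqrt(17) + 15*sqrt(6))/98

Group as (sqrt(6) + sqrt(17)) + sqrt(19); multiply by (sqrt(6) + sqrt(17)) - sqrt(19), then rationalise the remaining surd.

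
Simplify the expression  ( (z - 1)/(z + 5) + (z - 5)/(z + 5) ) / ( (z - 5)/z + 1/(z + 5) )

Numerator: (z - 1)/(z + 5) + (z - 5)/(z + 5) = (2*z - 6)/(z + 5)
Denominator: (z - 5)/z + 1/(z + 5) = (z^2 + z - 25)/(z^2 + 5*z)
Divide: ((2*z - 6)/(z + 5)) · ((z^2 + 5*z)/(z^2 + z - 25)) = (2*z^2 - 6*z)/(z^2 + z - 25)

(2*z^2 - 6*z)/(z^2 + z - 25)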